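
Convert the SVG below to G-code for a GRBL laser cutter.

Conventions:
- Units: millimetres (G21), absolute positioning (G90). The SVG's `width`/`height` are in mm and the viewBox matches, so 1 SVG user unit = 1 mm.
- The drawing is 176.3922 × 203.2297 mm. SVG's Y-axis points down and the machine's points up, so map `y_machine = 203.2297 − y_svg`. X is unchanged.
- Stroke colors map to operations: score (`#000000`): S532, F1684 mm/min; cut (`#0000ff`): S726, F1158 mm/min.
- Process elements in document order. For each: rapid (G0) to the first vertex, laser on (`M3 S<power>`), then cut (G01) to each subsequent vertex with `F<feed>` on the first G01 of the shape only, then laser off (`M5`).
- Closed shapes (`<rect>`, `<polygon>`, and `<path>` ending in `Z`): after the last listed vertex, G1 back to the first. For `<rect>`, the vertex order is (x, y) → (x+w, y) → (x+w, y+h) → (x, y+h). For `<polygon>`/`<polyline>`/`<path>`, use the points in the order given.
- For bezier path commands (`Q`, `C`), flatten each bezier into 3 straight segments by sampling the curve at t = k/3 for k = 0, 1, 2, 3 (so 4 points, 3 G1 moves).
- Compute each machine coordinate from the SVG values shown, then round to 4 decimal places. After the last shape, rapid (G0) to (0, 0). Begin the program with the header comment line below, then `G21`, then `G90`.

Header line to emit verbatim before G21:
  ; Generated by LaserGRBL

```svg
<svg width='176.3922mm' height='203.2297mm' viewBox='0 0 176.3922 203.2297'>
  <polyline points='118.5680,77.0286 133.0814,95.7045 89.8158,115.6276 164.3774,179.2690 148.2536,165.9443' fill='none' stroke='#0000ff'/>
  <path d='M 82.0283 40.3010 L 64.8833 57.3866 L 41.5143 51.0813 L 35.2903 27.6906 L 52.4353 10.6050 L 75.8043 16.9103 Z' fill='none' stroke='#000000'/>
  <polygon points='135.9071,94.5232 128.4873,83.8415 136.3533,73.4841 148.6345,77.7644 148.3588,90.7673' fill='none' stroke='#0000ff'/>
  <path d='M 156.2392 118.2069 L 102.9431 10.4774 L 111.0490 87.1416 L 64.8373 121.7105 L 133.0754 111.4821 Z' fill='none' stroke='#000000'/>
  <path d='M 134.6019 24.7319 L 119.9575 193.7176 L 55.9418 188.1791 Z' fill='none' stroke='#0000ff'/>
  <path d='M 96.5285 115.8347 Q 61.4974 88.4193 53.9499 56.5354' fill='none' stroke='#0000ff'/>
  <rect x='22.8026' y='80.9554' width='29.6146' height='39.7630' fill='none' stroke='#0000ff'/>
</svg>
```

1 u = 1 mm; y_m = 203.2297 − y.

[1] `<polyline>` open polyline, #0000ff→cut S726 F1158: (118.5680,126.2011) → (133.0814,107.5252) → (89.8158,87.6021) → (164.3774,23.9607) → (148.2536,37.2854)

[2] `<path>` regular polygon, #000000→score S532 F1684: (82.0283,162.9287) → (64.8833,145.8431) → (41.5143,152.1484) → (35.2903,175.5391) → (52.4353,192.6247) → (75.8043,186.3194) → (82.0283,162.9287) (closed)

[3] `<polygon>` regular polygon, #0000ff→cut S726 F1158: (135.9071,108.7065) → (128.4873,119.3882) → (136.3533,129.7456) → (148.6345,125.4653) → (148.3588,112.4624) → (135.9071,108.7065) (closed)

[4] `<path>` closed polygon, #000000→score S532 F1684: (156.2392,85.0228) → (102.9431,192.7523) → (111.0490,116.0881) → (64.8373,81.5192) → (133.0754,91.7476) → (156.2392,85.0228) (closed)

[5] `<path>` closed polygon, #0000ff→cut S726 F1158: (134.6019,178.4978) → (119.9575,9.5121) → (55.9418,15.0506) → (134.6019,178.4978) (closed)

[6] `<path>` quadratic bezier, #0000ff→cut S726 F1158: (96.5285,87.3950) → (76.2282,106.1684) → (62.0353,125.9349) → (53.9499,146.6943)

[7] `<rect>` rectangle, #0000ff→cut S726 F1158: (22.8026,122.2743) → (52.4172,122.2743) → (52.4172,82.5113) → (22.8026,82.5113) → (22.8026,122.2743) (closed)

; Generated by LaserGRBL
G21
G90
G0 X118.5680 Y126.2011
M3 S726
G01 X133.0814 Y107.5252 F1158
G01 X89.8158 Y87.6021
G01 X164.3774 Y23.9607
G01 X148.2536 Y37.2854
M5
G0 X82.0283 Y162.9287
M3 S532
G01 X64.8833 Y145.8431 F1684
G01 X41.5143 Y152.1484
G01 X35.2903 Y175.5391
G01 X52.4353 Y192.6247
G01 X75.8043 Y186.3194
G01 X82.0283 Y162.9287
M5
G0 X135.9071 Y108.7065
M3 S726
G01 X128.4873 Y119.3882 F1158
G01 X136.3533 Y129.7456
G01 X148.6345 Y125.4653
G01 X148.3588 Y112.4624
G01 X135.9071 Y108.7065
M5
G0 X156.2392 Y85.0228
M3 S532
G01 X102.9431 Y192.7523 F1684
G01 X111.0490 Y116.0881
G01 X64.8373 Y81.5192
G01 X133.0754 Y91.7476
G01 X156.2392 Y85.0228
M5
G0 X134.6019 Y178.4978
M3 S726
G01 X119.9575 Y9.5121 F1158
G01 X55.9418 Y15.0506
G01 X134.6019 Y178.4978
M5
G0 X96.5285 Y87.3950
M3 S726
G01 X76.2282 Y106.1684 F1158
G01 X62.0353 Y125.9349
G01 X53.9499 Y146.6943
M5
G0 X22.8026 Y122.2743
M3 S726
G01 X52.4172 Y122.2743 F1158
G01 X52.4172 Y82.5113
G01 X22.8026 Y82.5113
G01 X22.8026 Y122.2743
M5
G0 X0.0000 Y0.0000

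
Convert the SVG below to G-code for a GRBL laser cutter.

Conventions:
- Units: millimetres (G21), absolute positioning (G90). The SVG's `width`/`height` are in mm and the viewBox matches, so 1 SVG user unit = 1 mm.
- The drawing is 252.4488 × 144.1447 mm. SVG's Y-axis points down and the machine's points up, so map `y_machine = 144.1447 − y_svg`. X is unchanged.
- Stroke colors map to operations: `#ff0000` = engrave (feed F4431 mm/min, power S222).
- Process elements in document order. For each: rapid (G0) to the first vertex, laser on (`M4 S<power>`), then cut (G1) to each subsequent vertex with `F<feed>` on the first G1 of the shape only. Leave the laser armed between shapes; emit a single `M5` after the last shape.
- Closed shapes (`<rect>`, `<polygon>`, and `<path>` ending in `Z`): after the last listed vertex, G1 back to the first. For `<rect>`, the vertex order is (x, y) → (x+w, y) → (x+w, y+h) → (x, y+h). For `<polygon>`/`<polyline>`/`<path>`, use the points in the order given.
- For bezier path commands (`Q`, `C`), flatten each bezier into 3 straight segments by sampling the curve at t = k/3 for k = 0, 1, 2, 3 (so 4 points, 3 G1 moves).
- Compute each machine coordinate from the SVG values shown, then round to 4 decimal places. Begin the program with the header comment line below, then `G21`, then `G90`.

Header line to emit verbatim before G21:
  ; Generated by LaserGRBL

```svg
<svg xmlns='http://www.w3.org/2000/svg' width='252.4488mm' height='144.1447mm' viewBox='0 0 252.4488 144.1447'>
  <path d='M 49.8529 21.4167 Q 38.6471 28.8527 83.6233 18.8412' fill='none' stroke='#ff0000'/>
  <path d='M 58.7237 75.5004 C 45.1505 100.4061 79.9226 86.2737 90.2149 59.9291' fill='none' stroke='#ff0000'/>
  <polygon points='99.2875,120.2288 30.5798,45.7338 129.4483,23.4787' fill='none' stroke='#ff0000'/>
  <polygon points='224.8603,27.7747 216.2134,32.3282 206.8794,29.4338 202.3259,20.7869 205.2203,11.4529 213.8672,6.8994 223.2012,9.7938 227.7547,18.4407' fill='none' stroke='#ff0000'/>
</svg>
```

; Generated by LaserGRBL
G21
G90
G0 X49.8529 Y122.7280
M4 S222
G1 X48.6248 Y119.7093 F4431
G1 X59.8816 Y120.5678
G1 X83.6233 Y125.3035
G0 X58.7237 Y68.6443
M4 S222
G1 X58.5684 Y55.7577 F4431
G1 X74.4599 Y62.9353
G1 X90.2149 Y84.2156
G0 X99.2875 Y23.9159
M4 S222
G1 X30.5798 Y98.4109 F4431
G1 X129.4483 Y120.6660
G1 X99.2875 Y23.9159
G0 X224.8603 Y116.3700
M4 S222
G1 X216.2134 Y111.8165 F4431
G1 X206.8794 Y114.7109
G1 X202.3259 Y123.3578
G1 X205.2203 Y132.6918
G1 X213.8672 Y137.2453
G1 X223.2012 Y134.3509
G1 X227.7547 Y125.7040
G1 X224.8603 Y116.3700
M5

1 u = 1 mm; y_m = 144.1447 − y.

[1] `<path>` quadratic bezier, #ff0000→engrave S222 F4431: (49.8529,122.7280) → (48.6248,119.7093) → (59.8816,120.5678) → (83.6233,125.3035)

[2] `<path>` cubic bezier, #ff0000→engrave S222 F4431: (58.7237,68.6443) → (58.5684,55.7577) → (74.4599,62.9353) → (90.2149,84.2156)

[3] `<polygon>` regular polygon, #ff0000→engrave S222 F4431: (99.2875,23.9159) → (30.5798,98.4109) → (129.4483,120.6660) → (99.2875,23.9159) (closed)

[4] `<polygon>` regular polygon, #ff0000→engrave S222 F4431: (224.8603,116.3700) → (216.2134,111.8165) → (206.8794,114.7109) → (202.3259,123.3578) → (205.2203,132.6918) → (213.8672,137.2453) → (223.2012,134.3509) → (227.7547,125.7040) → (224.8603,116.3700) (closed)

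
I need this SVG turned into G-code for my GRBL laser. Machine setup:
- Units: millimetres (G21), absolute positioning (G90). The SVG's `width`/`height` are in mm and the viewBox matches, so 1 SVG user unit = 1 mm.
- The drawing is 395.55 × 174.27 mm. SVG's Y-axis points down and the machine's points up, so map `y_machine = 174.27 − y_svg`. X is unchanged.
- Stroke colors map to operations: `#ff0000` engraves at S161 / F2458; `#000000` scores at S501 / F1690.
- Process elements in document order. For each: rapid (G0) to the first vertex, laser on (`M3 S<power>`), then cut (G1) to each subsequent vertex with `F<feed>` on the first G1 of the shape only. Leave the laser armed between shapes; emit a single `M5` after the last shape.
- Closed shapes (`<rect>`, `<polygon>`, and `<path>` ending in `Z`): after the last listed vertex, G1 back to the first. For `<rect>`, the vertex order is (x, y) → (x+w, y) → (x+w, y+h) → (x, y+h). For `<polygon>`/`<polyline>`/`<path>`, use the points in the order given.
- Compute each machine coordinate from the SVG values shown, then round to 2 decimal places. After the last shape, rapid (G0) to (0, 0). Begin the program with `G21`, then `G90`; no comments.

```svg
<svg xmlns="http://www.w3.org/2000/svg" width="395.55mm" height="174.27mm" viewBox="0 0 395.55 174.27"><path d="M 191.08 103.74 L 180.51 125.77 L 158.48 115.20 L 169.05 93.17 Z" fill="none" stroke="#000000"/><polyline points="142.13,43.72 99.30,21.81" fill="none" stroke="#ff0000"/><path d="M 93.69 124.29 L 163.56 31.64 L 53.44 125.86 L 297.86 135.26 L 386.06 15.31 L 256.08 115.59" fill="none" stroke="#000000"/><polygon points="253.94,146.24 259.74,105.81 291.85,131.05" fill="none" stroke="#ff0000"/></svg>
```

viewBox `0 0 395.55 174.27` with mm width/height → 1 unit = 1 mm. Flip: y_m = 174.27 − y_svg.

**Shape 1** — `<path>` regular polygon, stroke `#000000` → score (S501, F1690). Machine vertices: (191.08,70.53) → (180.51,48.50) → (158.48,59.07) → (169.05,81.10) → (191.08,70.53). Closed: final G1 returns to the first vertex.

**Shape 2** — `<polyline>` line segment, stroke `#ff0000` → engrave (S161, F2458). Machine vertices: (142.13,130.55) → (99.30,152.46). Open path.

**Shape 3** — `<path>` open polyline, stroke `#000000` → score (S501, F1690). Machine vertices: (93.69,49.98) → (163.56,142.63) → (53.44,48.41) → (297.86,39.01) → (386.06,158.96) → (256.08,58.68). Open path.

**Shape 4** — `<polygon>` regular polygon, stroke `#ff0000` → engrave (S161, F2458). Machine vertices: (253.94,28.03) → (259.74,68.46) → (291.85,43.22) → (253.94,28.03). Closed: final G1 returns to the first vertex.

G21
G90
G0 X191.08 Y70.53
M3 S501
G1 X180.51 Y48.50 F1690
G1 X158.48 Y59.07
G1 X169.05 Y81.10
G1 X191.08 Y70.53
G0 X142.13 Y130.55
M3 S161
G1 X99.30 Y152.46 F2458
G0 X93.69 Y49.98
M3 S501
G1 X163.56 Y142.63 F1690
G1 X53.44 Y48.41
G1 X297.86 Y39.01
G1 X386.06 Y158.96
G1 X256.08 Y58.68
G0 X253.94 Y28.03
M3 S161
G1 X259.74 Y68.46 F2458
G1 X291.85 Y43.22
G1 X253.94 Y28.03
M5
G0 X0.00 Y0.00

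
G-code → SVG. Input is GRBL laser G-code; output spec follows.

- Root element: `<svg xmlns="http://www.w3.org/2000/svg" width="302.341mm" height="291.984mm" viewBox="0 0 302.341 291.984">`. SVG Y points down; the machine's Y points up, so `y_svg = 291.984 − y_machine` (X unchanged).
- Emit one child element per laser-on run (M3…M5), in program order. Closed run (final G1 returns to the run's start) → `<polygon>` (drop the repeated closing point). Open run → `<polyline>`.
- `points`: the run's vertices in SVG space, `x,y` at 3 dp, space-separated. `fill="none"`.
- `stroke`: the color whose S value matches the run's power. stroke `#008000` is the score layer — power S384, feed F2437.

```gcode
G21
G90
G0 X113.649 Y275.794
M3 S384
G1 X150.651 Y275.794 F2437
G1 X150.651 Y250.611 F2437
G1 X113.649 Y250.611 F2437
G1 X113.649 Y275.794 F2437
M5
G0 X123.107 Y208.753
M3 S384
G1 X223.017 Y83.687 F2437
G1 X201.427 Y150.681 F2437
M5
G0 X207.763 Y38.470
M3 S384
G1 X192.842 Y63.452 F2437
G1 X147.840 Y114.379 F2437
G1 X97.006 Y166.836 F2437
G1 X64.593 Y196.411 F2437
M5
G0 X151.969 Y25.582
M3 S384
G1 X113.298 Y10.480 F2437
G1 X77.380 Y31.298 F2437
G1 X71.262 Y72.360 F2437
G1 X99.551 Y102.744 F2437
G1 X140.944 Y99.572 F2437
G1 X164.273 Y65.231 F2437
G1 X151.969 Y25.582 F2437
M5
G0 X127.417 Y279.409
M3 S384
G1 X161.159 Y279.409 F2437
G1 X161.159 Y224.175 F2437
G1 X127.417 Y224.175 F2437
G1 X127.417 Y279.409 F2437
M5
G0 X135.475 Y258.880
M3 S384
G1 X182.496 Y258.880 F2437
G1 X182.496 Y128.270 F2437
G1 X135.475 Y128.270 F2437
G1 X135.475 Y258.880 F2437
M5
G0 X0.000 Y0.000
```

Machine Y-up, SVG Y-down with viewBox height 291.984, so y_svg = 291.984 − y_machine; X carries over. Every run uses S384, so all elements get stroke `#008000` (score).

Run 1: The run returns to its start, so emit a `<polygon>` with points (Y-flipped): 113.649,16.190 150.651,16.190 150.651,41.373 113.649,41.373.

Run 2: The run is open, so emit a `<polyline>` with points (Y-flipped): 123.107,83.231 223.017,208.297 201.427,141.303.

Run 3: The run is open, so emit a `<polyline>` with points (Y-flipped): 207.763,253.514 192.842,228.532 147.840,177.605 97.006,125.148 64.593,95.573.

Run 4: The run returns to its start, so emit a `<polygon>` with points (Y-flipped): 151.969,266.402 113.298,281.504 77.380,260.686 71.262,219.624 99.551,189.240 140.944,192.412 164.273,226.753.

Run 5: The run returns to its start, so emit a `<polygon>` with points (Y-flipped): 127.417,12.575 161.159,12.575 161.159,67.809 127.417,67.809.

Run 6: The run returns to its start, so emit a `<polygon>` with points (Y-flipped): 135.475,33.104 182.496,33.104 182.496,163.714 135.475,163.714.

<svg xmlns="http://www.w3.org/2000/svg" width="302.341mm" height="291.984mm" viewBox="0 0 302.341 291.984">
  <polygon points="113.649,16.190 150.651,16.190 150.651,41.373 113.649,41.373" fill="none" stroke="#008000"/>
  <polyline points="123.107,83.231 223.017,208.297 201.427,141.303" fill="none" stroke="#008000"/>
  <polyline points="207.763,253.514 192.842,228.532 147.840,177.605 97.006,125.148 64.593,95.573" fill="none" stroke="#008000"/>
  <polygon points="151.969,266.402 113.298,281.504 77.380,260.686 71.262,219.624 99.551,189.240 140.944,192.412 164.273,226.753" fill="none" stroke="#008000"/>
  <polygon points="127.417,12.575 161.159,12.575 161.159,67.809 127.417,67.809" fill="none" stroke="#008000"/>
  <polygon points="135.475,33.104 182.496,33.104 182.496,163.714 135.475,163.714" fill="none" stroke="#008000"/>
</svg>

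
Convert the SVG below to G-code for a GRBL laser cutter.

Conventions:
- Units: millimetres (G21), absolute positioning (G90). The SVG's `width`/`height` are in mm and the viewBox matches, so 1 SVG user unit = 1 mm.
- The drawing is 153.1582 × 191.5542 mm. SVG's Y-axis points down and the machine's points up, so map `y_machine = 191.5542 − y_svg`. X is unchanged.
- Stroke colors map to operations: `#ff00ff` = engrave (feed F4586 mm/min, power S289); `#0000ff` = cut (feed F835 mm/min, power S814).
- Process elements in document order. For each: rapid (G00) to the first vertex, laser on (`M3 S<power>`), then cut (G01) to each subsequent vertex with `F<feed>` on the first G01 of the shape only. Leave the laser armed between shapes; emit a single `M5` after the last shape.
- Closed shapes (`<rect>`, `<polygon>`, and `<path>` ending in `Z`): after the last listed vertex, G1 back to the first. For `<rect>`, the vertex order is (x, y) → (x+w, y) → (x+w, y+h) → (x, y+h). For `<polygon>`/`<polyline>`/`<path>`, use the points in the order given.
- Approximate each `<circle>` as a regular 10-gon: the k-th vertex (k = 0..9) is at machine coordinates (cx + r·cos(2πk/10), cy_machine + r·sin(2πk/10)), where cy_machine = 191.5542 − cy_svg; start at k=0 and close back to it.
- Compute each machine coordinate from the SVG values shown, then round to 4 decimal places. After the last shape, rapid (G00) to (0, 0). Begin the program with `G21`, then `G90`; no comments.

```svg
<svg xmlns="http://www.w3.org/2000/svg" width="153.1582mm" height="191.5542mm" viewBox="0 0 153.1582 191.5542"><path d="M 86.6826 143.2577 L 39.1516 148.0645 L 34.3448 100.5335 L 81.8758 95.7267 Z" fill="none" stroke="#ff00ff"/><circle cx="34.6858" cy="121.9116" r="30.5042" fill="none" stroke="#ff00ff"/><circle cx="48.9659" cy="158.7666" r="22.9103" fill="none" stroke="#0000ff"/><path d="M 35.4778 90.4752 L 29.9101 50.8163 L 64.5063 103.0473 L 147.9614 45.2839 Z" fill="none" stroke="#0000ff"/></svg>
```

viewBox `0 0 153.1582 191.5542` with mm width/height → 1 unit = 1 mm. Flip: y_m = 191.5542 − y_svg.

**Shape 1** — `<path>` regular polygon, stroke `#ff00ff` → engrave (S289, F4586). Machine vertices: (86.6826,48.2965) → (39.1516,43.4897) → (34.3448,91.0207) → (81.8758,95.8275) → (86.6826,48.2965). Closed: final G1 returns to the first vertex.

**Shape 2** — `<circle>` circle, stroke `#ff00ff` → engrave (S289, F4586). Machine vertices: (65.1900,69.6426) → (59.3642,87.5725) → (44.1121,98.6538) → (25.2595,98.6538) → (10.0074,87.5725) → (4.1816,69.6426) → (10.0074,51.7127) → (25.2595,40.6314) → (44.1121,40.6314) → (59.3642,51.7127) → (65.1900,69.6426). Closed: final G1 returns to the first vertex.

**Shape 3** — `<circle>` circle, stroke `#0000ff` → cut (S814, F835). Machine vertices: (71.8762,32.7876) → (67.5007,46.2539) → (56.0456,54.5766) → (41.8862,54.5766) → (30.4311,46.2539) → (26.0556,32.7876) → (30.4311,19.3213) → (41.8862,10.9986) → (56.0456,10.9986) → (67.5007,19.3213) → (71.8762,32.7876). Closed: final G1 returns to the first vertex.

**Shape 4** — `<path>` closed polygon, stroke `#0000ff` → cut (S814, F835). Machine vertices: (35.4778,101.0790) → (29.9101,140.7379) → (64.5063,88.5069) → (147.9614,146.2703) → (35.4778,101.0790). Closed: final G1 returns to the first vertex.

G21
G90
G00 X86.6826 Y48.2965
M3 S289
G01 X39.1516 Y43.4897 F4586
G01 X34.3448 Y91.0207
G01 X81.8758 Y95.8275
G01 X86.6826 Y48.2965
G00 X65.1900 Y69.6426
M3 S289
G01 X59.3642 Y87.5725 F4586
G01 X44.1121 Y98.6538
G01 X25.2595 Y98.6538
G01 X10.0074 Y87.5725
G01 X4.1816 Y69.6426
G01 X10.0074 Y51.7127
G01 X25.2595 Y40.6314
G01 X44.1121 Y40.6314
G01 X59.3642 Y51.7127
G01 X65.1900 Y69.6426
G00 X71.8762 Y32.7876
M3 S814
G01 X67.5007 Y46.2539 F835
G01 X56.0456 Y54.5766
G01 X41.8862 Y54.5766
G01 X30.4311 Y46.2539
G01 X26.0556 Y32.7876
G01 X30.4311 Y19.3213
G01 X41.8862 Y10.9986
G01 X56.0456 Y10.9986
G01 X67.5007 Y19.3213
G01 X71.8762 Y32.7876
G00 X35.4778 Y101.0790
M3 S814
G01 X29.9101 Y140.7379 F835
G01 X64.5063 Y88.5069
G01 X147.9614 Y146.2703
G01 X35.4778 Y101.0790
M5
G00 X0.0000 Y0.0000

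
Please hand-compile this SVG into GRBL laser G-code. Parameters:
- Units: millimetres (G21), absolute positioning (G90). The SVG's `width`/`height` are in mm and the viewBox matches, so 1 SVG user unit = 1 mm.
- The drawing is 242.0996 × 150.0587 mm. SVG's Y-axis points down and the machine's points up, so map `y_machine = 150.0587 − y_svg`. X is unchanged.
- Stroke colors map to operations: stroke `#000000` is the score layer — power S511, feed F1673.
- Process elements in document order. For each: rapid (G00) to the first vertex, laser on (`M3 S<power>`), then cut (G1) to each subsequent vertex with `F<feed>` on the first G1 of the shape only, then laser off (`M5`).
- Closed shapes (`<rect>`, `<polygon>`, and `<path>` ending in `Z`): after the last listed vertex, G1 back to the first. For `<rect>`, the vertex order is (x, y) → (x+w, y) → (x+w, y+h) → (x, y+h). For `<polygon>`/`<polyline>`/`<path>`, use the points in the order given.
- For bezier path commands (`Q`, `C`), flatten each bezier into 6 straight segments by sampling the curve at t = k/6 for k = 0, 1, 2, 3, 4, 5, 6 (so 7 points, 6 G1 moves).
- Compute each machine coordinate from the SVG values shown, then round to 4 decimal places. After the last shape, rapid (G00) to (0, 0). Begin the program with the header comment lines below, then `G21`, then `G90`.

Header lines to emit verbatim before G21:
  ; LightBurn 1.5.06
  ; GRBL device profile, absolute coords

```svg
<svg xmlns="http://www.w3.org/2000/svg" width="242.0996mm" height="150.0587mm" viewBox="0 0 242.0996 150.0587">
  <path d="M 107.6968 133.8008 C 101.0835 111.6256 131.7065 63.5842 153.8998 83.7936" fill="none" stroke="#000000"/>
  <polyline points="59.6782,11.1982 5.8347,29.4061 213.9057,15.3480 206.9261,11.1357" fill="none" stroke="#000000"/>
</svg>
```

; LightBurn 1.5.06
; GRBL device profile, absolute coords
G21
G90
G00 X107.6968 Y16.2579
M3 S511
G1 X107.2818 Y29.0653 F1673
G1 X111.8043 Y43.5694
G1 X119.9958 Y57.1557
G1 X130.5879 Y67.2100
G1 X142.3121 Y71.1180
G1 X153.8998 Y66.2651
M5
G00 X59.6782 Y138.8605
M3 S511
G1 X5.8347 Y120.6526 F1673
G1 X213.9057 Y134.7107
G1 X206.9261 Y138.9230
M5
G00 X0.0000 Y0.0000

Since the viewBox matches the mm dimensions, user units are millimetres directly. The only transform is the Y-flip y_m = 150.0587 − y_svg.

Shape 1 is a cubic bezier drawn with `<path>`. Its stroke #000000 means score at S511, F1673. After flipping Y the toolpath is (107.6968,16.2579) → (107.2818,29.0653) → (111.8043,43.5694) → (119.9958,57.1557) → (130.5879,67.2100) → (142.3121,71.1180) → (153.8998,66.2651).

Shape 2 is a open polyline drawn with `<polyline>`. Its stroke #000000 means score at S511, F1673. After flipping Y the toolpath is (59.6782,138.8605) → (5.8347,120.6526) → (213.9057,134.7107) → (206.9261,138.9230).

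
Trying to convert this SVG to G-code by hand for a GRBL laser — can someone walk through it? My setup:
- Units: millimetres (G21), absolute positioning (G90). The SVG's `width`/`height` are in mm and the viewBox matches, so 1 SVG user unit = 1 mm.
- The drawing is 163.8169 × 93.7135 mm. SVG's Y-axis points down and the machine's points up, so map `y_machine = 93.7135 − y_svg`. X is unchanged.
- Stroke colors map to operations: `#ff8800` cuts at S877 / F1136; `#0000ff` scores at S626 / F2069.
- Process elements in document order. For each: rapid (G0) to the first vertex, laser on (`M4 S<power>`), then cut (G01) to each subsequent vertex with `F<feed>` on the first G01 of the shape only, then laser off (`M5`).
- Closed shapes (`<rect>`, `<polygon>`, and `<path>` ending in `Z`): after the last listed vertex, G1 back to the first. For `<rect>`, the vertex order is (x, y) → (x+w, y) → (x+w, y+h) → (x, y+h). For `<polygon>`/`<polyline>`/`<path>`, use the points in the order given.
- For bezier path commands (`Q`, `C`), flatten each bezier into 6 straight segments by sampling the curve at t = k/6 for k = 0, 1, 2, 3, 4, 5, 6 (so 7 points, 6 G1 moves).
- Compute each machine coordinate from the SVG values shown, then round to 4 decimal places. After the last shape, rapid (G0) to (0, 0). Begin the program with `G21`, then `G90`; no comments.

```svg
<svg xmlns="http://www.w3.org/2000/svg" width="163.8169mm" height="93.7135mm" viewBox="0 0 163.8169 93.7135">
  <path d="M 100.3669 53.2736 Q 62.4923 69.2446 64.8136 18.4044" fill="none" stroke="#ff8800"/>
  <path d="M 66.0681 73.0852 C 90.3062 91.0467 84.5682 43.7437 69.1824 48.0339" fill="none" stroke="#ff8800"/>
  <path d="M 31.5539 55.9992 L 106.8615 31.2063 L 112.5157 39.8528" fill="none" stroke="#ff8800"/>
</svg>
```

viewBox `0 0 163.8169 93.7135` with mm width/height → 1 unit = 1 mm. Flip: y_m = 93.7135 − y_svg.

**Shape 1** — `<path>` quadratic bezier, stroke `#ff8800` → cut (S877, F1136). Control points (SVG): P0=(100.3669,53.2736), P1=(62.4923,69.2446), P2=(64.8136,18.4044); sampled at t=k/6. Machine vertices: (100.3669,40.4399) → (88.8586,36.9721) → (79.5834,37.2160) → (72.5413,41.1717) → (67.7323,48.8391) → (65.1564,60.2182) → (64.8136,75.3091). Open path.

**Shape 2** — `<path>` cubic bezier, stroke `#ff8800` → cut (S877, F1136). Control points (SVG): P0=(66.0681,73.0852), P1=(90.3062,91.0467), P2=(84.5682,43.7437), P3=(69.1824,48.0339); sampled at t=k/6. Machine vertices: (66.0681,20.6283) → (75.7833,16.5453) → (81.0671,20.0936) → (82.4842,28.0272) → (80.5994,37.1001) → (75.9772,44.0663) → (69.1824,45.6796). Open path.

**Shape 3** — `<path>` open polyline, stroke `#ff8800` → cut (S877, F1136). Machine vertices: (31.5539,37.7143) → (106.8615,62.5072) → (112.5157,53.8607). Open path.

G21
G90
G0 X100.3669 Y40.4399
M4 S877
G01 X88.8586 Y36.9721 F1136
G01 X79.5834 Y37.2160
G01 X72.5413 Y41.1717
G01 X67.7323 Y48.8391
G01 X65.1564 Y60.2182
G01 X64.8136 Y75.3091
M5
G0 X66.0681 Y20.6283
M4 S877
G01 X75.7833 Y16.5453 F1136
G01 X81.0671 Y20.0936
G01 X82.4842 Y28.0272
G01 X80.5994 Y37.1001
G01 X75.9772 Y44.0663
G01 X69.1824 Y45.6796
M5
G0 X31.5539 Y37.7143
M4 S877
G01 X106.8615 Y62.5072 F1136
G01 X112.5157 Y53.8607
M5
G0 X0.0000 Y0.0000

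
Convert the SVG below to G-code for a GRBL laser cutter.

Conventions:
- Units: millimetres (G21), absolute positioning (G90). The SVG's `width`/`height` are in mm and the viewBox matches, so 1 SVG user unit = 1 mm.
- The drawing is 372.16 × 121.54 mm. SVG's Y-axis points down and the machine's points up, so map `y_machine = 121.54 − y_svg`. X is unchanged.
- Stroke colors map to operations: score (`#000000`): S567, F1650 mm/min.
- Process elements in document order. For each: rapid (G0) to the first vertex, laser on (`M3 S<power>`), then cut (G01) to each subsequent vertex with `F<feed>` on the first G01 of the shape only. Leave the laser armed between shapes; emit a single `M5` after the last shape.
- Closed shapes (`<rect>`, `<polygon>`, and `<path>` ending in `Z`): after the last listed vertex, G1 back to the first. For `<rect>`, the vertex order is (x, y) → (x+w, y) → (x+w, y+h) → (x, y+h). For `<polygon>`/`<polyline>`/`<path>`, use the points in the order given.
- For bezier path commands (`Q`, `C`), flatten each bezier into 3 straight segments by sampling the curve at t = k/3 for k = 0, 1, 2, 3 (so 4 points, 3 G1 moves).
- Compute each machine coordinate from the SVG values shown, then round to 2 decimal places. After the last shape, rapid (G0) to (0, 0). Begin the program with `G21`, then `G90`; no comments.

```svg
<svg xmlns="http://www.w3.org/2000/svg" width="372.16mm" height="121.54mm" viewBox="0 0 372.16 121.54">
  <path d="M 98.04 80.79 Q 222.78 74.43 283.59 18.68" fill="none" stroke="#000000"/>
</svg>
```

Since the viewBox matches the mm dimensions, user units are millimetres directly. The only transform is the Y-flip y_m = 121.54 − y_svg.

Shape 1 is a quadratic bezier drawn with `<path>`. Its stroke #000000 means score at S567, F1650. After flipping Y the toolpath is (98.04,40.75) → (174.10,50.48) → (235.95,71.18) → (283.59,102.86).

G21
G90
G0 X98.04 Y40.75
M3 S567
G01 X174.10 Y50.48 F1650
G01 X235.95 Y71.18
G01 X283.59 Y102.86
M5
G0 X0.00 Y0.00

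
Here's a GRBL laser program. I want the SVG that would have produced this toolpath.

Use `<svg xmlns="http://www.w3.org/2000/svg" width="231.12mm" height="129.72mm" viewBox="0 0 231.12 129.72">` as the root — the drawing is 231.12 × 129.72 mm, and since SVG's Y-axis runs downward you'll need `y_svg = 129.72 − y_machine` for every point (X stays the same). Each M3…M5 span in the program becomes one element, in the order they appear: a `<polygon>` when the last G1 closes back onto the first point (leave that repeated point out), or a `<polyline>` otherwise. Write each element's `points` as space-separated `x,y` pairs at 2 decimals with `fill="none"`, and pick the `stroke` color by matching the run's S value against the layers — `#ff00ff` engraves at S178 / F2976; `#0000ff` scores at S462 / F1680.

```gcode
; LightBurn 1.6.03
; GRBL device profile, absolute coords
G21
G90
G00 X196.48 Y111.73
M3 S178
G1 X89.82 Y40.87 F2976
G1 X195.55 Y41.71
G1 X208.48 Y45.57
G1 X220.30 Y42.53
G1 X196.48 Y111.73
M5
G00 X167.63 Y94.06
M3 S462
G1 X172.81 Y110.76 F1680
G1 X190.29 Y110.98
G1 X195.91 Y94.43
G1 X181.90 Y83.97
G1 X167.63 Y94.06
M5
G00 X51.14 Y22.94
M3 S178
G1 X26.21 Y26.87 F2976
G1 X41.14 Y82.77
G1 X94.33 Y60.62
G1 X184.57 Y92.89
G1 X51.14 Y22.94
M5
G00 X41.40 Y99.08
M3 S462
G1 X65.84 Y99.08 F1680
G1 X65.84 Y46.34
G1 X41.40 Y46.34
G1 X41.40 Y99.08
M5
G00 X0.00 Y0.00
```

<svg xmlns="http://www.w3.org/2000/svg" width="231.12mm" height="129.72mm" viewBox="0 0 231.12 129.72">
  <polygon points="196.48,17.99 89.82,88.85 195.55,88.01 208.48,84.15 220.30,87.19" fill="none" stroke="#ff00ff"/>
  <polygon points="167.63,35.66 172.81,18.96 190.29,18.74 195.91,35.29 181.90,45.75" fill="none" stroke="#0000ff"/>
  <polygon points="51.14,106.78 26.21,102.85 41.14,46.95 94.33,69.10 184.57,36.83" fill="none" stroke="#ff00ff"/>
  <polygon points="41.40,30.64 65.84,30.64 65.84,83.38 41.40,83.38" fill="none" stroke="#0000ff"/>
</svg>

Each laser-on run becomes one SVG element. Flip Y back into SVG space with y_svg = 129.72 − y_machine.

Run 1: power S178 maps to stroke `#ff00ff` (engrave). The run returns to its start, so emit a `<polygon>` with points (Y-flipped): 196.48,17.99 89.82,88.85 195.55,88.01 208.48,84.15 220.30,87.19.

Run 2: power S462 maps to stroke `#0000ff` (score). The run returns to its start, so emit a `<polygon>` with points (Y-flipped): 167.63,35.66 172.81,18.96 190.29,18.74 195.91,35.29 181.90,45.75.

Run 3: the run's S178 means `#ff00ff` (engrave). The run returns to its start, so emit a `<polygon>` with points (Y-flipped): 51.14,106.78 26.21,102.85 41.14,46.95 94.33,69.10 184.57,36.83.

Run 4: the run's S462 means `#0000ff` (score). The run returns to its start, so emit a `<polygon>` with points (Y-flipped): 41.40,30.64 65.84,30.64 65.84,83.38 41.40,83.38.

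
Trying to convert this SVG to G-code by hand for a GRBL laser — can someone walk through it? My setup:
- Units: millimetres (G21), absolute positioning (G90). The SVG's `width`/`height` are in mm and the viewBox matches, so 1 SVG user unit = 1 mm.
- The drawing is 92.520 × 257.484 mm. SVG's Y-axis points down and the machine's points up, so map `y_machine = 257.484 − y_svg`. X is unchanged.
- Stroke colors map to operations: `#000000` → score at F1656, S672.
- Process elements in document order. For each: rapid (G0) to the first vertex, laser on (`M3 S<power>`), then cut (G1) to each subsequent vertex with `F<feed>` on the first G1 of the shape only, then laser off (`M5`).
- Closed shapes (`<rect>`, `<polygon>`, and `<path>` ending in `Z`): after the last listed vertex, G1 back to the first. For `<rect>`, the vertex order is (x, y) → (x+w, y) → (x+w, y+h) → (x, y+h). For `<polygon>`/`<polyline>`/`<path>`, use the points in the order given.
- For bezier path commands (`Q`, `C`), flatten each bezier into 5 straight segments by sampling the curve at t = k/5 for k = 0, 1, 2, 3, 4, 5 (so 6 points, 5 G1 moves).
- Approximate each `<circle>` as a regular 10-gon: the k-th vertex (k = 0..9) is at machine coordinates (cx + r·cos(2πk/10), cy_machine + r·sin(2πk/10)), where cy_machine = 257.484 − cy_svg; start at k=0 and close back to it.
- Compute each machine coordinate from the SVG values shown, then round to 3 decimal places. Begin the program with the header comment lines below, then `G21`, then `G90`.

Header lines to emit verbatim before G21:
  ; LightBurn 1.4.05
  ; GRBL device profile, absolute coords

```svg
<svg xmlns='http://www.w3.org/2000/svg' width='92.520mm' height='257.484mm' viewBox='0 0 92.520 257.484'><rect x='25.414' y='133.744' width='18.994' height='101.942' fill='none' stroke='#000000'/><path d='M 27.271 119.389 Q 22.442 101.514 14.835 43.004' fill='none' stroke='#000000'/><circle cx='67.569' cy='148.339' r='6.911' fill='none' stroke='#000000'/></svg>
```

; LightBurn 1.4.05
; GRBL device profile, absolute coords
G21
G90
G0 X25.414 Y123.740
M3 S672
G1 X44.408 Y123.740 F1656
G1 X44.408 Y21.798
G1 X25.414 Y21.798
G1 X25.414 Y123.740
M5
G0 X27.271 Y138.095
M3 S672
G1 X25.228 Y146.870 F1656
G1 X22.963 Y158.897
G1 X20.476 Y174.174
G1 X17.767 Y192.701
G1 X14.835 Y214.480
M5
G0 X74.480 Y109.145
M3 S672
G1 X73.160 Y113.207 F1656
G1 X69.705 Y115.718
G1 X65.433 Y115.718
G1 X61.978 Y113.207
G1 X60.658 Y109.145
G1 X61.978 Y105.083
G1 X65.433 Y102.572
G1 X69.705 Y102.572
G1 X73.160 Y105.083
G1 X74.480 Y109.145
M5

Since the viewBox matches the mm dimensions, user units are millimetres directly. The only transform is the Y-flip y_m = 257.484 − y_svg.

Shape 1 is a rectangle drawn with `<rect>`. Its stroke #000000 means score at S672, F1656. After flipping Y the toolpath is (25.414,123.740) → (44.408,123.740) → (44.408,21.798) → (25.414,21.798) → (25.414,123.740), returning to the start.

Shape 2 is a quadratic bezier drawn with `<path>`. Its stroke #000000 means score at S672, F1656. After flipping Y the toolpath is (27.271,138.095) → (25.228,146.870) → (22.963,158.897) → (20.476,174.174) → (17.767,192.701) → (14.835,214.480).

Shape 3 is a circle drawn with `<circle>`. Its stroke #000000 means score at S672, F1656. After flipping Y the toolpath is (74.480,109.145) → (73.160,113.207) → (69.705,115.718) → (65.433,115.718) → (61.978,113.207) → (60.658,109.145) → (61.978,105.083) → (65.433,102.572) → (69.705,102.572) → (73.160,105.083) → (74.480,109.145), returning to the start.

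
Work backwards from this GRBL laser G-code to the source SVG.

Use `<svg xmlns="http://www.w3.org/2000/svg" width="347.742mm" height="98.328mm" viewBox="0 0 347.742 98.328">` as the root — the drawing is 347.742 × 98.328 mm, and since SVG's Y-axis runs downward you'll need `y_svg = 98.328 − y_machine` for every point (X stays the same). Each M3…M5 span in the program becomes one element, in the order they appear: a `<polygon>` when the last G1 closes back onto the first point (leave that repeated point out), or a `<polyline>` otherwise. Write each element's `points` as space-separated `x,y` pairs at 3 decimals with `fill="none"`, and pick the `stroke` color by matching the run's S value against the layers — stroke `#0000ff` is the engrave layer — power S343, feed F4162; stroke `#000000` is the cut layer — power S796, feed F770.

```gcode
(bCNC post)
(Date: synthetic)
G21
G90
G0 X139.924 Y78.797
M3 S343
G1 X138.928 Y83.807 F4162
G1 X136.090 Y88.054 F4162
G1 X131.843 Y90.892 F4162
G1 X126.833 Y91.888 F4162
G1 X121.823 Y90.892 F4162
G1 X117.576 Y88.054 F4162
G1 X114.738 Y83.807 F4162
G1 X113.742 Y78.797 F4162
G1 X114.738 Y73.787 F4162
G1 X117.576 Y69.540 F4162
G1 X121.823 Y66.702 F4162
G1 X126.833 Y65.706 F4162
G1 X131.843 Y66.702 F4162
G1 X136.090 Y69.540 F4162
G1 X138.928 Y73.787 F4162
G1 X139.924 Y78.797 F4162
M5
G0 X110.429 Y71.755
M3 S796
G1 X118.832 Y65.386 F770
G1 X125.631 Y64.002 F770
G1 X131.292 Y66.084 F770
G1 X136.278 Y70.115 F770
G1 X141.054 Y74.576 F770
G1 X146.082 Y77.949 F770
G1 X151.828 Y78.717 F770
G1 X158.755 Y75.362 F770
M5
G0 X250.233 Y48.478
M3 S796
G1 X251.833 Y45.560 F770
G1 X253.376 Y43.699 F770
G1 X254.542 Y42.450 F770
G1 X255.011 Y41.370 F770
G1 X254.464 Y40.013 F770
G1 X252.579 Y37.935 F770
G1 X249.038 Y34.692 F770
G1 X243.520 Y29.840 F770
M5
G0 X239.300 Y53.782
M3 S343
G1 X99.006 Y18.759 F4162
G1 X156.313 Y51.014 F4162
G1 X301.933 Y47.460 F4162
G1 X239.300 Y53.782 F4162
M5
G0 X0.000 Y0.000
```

Machine Y-up, SVG Y-down with viewBox height 98.328, so y_svg = 98.328 − y_machine; X carries over.

Run 1: power S343 maps to stroke `#0000ff` (engrave). The run returns to its start, so emit a `<polygon>` with points (Y-flipped): 139.924,19.531 138.928,14.521 136.090,10.274 131.843,7.436 126.833,6.440 121.823,7.436 117.576,10.274 114.738,14.521 113.742,19.531 114.738,24.541 117.576,28.788 121.823,31.626 126.833,32.622 131.843,31.626 136.090,28.788 138.928,24.541.

Run 2: the run's S796 means `#000000` (cut). The run is open, so emit a `<polyline>` with points (Y-flipped): 110.429,26.573 118.832,32.942 125.631,34.326 131.292,32.244 136.278,28.213 141.054,23.752 146.082,20.379 151.828,19.611 158.755,22.966.

Run 3: power S796 maps to stroke `#000000` (cut). The run is open, so emit a `<polyline>` with points (Y-flipped): 250.233,49.850 251.833,52.768 253.376,54.629 254.542,55.878 255.011,56.958 254.464,58.315 252.579,60.393 249.038,63.636 243.520,68.488.

Run 4: S343 ⇒ engrave layer `#0000ff`. The run returns to its start, so emit a `<polygon>` with points (Y-flipped): 239.300,44.546 99.006,79.569 156.313,47.314 301.933,50.868.

<svg xmlns="http://www.w3.org/2000/svg" width="347.742mm" height="98.328mm" viewBox="0 0 347.742 98.328">
  <polygon points="139.924,19.531 138.928,14.521 136.090,10.274 131.843,7.436 126.833,6.440 121.823,7.436 117.576,10.274 114.738,14.521 113.742,19.531 114.738,24.541 117.576,28.788 121.823,31.626 126.833,32.622 131.843,31.626 136.090,28.788 138.928,24.541" fill="none" stroke="#0000ff"/>
  <polyline points="110.429,26.573 118.832,32.942 125.631,34.326 131.292,32.244 136.278,28.213 141.054,23.752 146.082,20.379 151.828,19.611 158.755,22.966" fill="none" stroke="#000000"/>
  <polyline points="250.233,49.850 251.833,52.768 253.376,54.629 254.542,55.878 255.011,56.958 254.464,58.315 252.579,60.393 249.038,63.636 243.520,68.488" fill="none" stroke="#000000"/>
  <polygon points="239.300,44.546 99.006,79.569 156.313,47.314 301.933,50.868" fill="none" stroke="#0000ff"/>
</svg>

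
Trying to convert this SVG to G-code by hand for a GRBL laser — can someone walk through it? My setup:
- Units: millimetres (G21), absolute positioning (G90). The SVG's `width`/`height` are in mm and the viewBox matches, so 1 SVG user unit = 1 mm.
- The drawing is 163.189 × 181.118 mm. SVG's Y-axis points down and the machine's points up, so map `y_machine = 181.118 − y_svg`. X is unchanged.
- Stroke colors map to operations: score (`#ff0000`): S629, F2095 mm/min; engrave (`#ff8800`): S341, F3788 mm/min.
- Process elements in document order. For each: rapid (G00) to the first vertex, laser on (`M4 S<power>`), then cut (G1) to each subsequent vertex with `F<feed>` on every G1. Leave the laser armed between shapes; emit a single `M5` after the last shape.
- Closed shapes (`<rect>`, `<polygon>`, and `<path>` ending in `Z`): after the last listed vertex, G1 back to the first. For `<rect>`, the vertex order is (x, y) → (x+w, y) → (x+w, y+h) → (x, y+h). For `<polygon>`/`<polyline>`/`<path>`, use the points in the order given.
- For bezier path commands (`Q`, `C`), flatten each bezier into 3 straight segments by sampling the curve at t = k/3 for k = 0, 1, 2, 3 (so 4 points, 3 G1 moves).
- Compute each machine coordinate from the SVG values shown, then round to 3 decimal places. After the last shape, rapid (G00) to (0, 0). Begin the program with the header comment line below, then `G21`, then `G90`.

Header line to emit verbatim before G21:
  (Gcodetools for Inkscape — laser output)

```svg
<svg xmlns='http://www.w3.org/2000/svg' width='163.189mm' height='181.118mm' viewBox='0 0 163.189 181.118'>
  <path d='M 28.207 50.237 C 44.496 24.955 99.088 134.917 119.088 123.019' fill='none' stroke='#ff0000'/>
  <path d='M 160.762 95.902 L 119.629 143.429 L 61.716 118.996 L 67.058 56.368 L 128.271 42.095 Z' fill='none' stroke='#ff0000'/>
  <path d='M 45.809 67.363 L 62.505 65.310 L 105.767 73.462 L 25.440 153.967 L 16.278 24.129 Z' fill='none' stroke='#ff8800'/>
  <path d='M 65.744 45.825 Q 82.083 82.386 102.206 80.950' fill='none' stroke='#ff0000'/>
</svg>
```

1 u = 1 mm; y_m = 181.118 − y.

[1] `<path>` cubic bezier, #ff0000→score S629 F2095: (28.207,130.881) → (54.564,120.604) → (90.257,77.299) → (119.088,58.099)

[2] `<path>` regular polygon, #ff0000→score S629 F2095: (160.762,85.216) → (119.629,37.689) → (61.716,62.122) → (67.058,124.750) → (128.271,139.023) → (160.762,85.216) (closed)

[3] `<path>` closed polygon, #ff8800→engrave S341 F3788: (45.809,113.755) → (62.505,115.808) → (105.767,107.656) → (25.440,27.151) → (16.278,156.989) → (45.809,113.755) (closed)

[4] `<path>` quadratic bezier, #ff0000→score S629 F2095: (65.744,135.293) → (77.057,115.141) → (89.211,103.433) → (102.206,100.168)

(Gcodetools for Inkscape — laser output)
G21
G90
G00 X28.207 Y130.881
M4 S629
G1 X54.564 Y120.604 F2095
G1 X90.257 Y77.299 F2095
G1 X119.088 Y58.099 F2095
G00 X160.762 Y85.216
M4 S629
G1 X119.629 Y37.689 F2095
G1 X61.716 Y62.122 F2095
G1 X67.058 Y124.750 F2095
G1 X128.271 Y139.023 F2095
G1 X160.762 Y85.216 F2095
G00 X45.809 Y113.755
M4 S341
G1 X62.505 Y115.808 F3788
G1 X105.767 Y107.656 F3788
G1 X25.440 Y27.151 F3788
G1 X16.278 Y156.989 F3788
G1 X45.809 Y113.755 F3788
G00 X65.744 Y135.293
M4 S629
G1 X77.057 Y115.141 F2095
G1 X89.211 Y103.433 F2095
G1 X102.206 Y100.168 F2095
M5
G00 X0.000 Y0.000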